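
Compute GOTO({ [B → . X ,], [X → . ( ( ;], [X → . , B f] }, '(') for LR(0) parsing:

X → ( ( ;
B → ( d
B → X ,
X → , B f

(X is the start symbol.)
{ [X → ( . ( ;] }

GOTO(I, '(') = CLOSURE({ [A → αX.β] : [A → α.Xβ] ∈ I, X = '(' })

Items with dot before '(', with the dot advanced:
  [X → . ( ( ;] → [X → ( . ( ;]
Closure adds nothing (no advanced item has the dot before a non-terminal).

GOTO = { [X → ( . ( ;] }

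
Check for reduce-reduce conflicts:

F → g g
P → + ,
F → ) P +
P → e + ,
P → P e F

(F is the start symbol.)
No reduce-reduce conflicts

Augment with F' → F and build the canonical LR(0) collection (I0 = CLOSURE({[F' → . F]}), then GOTO on every symbol after a dot until no new states appear). It has 14 states:
  I0: { [F → . ) P +], [F → . g g], [F' → . F] }  — shift
  I1: { [F → ) . P +], [P → . + ,], [P → . P e F], [P → . e + ,] }  — shift
  I2: { [F' → F .] }  — accept
  I3: { [F → g . g] }  — shift
  I4: { [F → g g .] }  — reduce
  I5: { [P → + . ,] }  — shift
  I6: { [F → ) P . +], [P → P . e F] }  — shift
  I7: { [P → e . + ,] }  — shift
  I8: { [P → e + . ,] }  — shift
  I9: { [P → e + , .] }  — reduce
  I10: { [F → ) P + .] }  — reduce
  I11: { [F → . ) P +], [F → . g g], [P → P e . F] }  — shift
  I12: { [P → P e F .] }  — reduce
  I13: { [P → + , .] }  — reduce

No state contains more than one complete item.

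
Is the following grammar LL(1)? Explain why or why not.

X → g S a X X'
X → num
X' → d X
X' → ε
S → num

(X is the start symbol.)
A grammar is LL(1) if for each non-terminal N with multiple productions, the predict sets of those productions are pairwise disjoint, where PREDICT(N → α) = (FIRST(α) \ {ε}) ∪ (FOLLOW(N) if α ⇒* ε).

Relevant sets:
  FOLLOW(X') = { $, 'd' }

For X:
  PREDICT(X → g S a X X') = { 'g' }
  PREDICT(X → num) = { 'num' }
For X':
  PREDICT(X' → d X) = { 'd' }
  PREDICT(X' → ε) = { $, 'd' }
S has a single production, so nothing to check there.

Conflict found: Predict set conflict for X': { 'd' }
The grammar is NOT LL(1).

Answer: No. Predict set conflict for X': { 'd' }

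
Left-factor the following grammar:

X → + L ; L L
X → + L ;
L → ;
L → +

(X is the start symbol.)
Left-factoring transforms A → αβ₁ | αβ₂ into A → αA' and A' → β₁ | β₂
(α is the longest common prefix among the alternatives). Repeat until
no nonterminal has two alternatives with a common prefix.

Round 1: X has alternatives sharing prefix '+ L ;'. Introduce X': X → + L ; X'
  Add: X' → L L
  Add: X' → ε

No remaining common prefixes — done.

Resulting grammar:
X → + L ; X'
X' → L L
X' → ε
L → ;
L → +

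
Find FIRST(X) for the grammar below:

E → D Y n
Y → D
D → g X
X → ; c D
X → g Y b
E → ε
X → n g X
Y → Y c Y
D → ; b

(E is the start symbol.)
{ ';', 'g', 'n' }

From X → ; c D:
  - ';' is a terminal: add ';' and stop
From X → g Y b:
  - g is a terminal: add 'g' and stop
From X → n g X:
  - n is a terminal: add 'n' and stop

Collecting: FIRST(X) = { ';', 'g', 'n' }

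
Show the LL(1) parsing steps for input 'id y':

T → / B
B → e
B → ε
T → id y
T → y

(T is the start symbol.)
LL(1) parsing maintains a stack (initially the start symbol over $) and the input. At each step: if the stack top is a terminal, match it against the current input token; if it is a non-terminal N, replace it with the RHS of M[N, lookahead] (the unique production whose predict set contains the lookahead).

Stack is shown with the top on the left.

Stack   Input   Action
----------------------
T $     id y $  output T → id y
id y $  id y $  match 'id'
y $     y $     match 'y'
$       $       accept

The string is accepted.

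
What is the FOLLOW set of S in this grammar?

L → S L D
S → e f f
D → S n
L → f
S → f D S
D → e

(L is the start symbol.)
To compute FOLLOW(S), find every occurrence of S on a right-hand side N → α S β: add FIRST(β) \ {ε}, and if β is empty or nullable also add FOLLOW(N). Iterate to a fixed point.

In L → S L D: S is followed by L D, add FIRST(L D) \ {ε} = { 'e', 'f' }
In D → S n: S is followed by n, add FIRST(n) \ {ε} = { 'n' }
In S → f D S: S is at the end; this adds FOLLOW(S) to itself — nothing new

Taking the union: FOLLOW(S) = { 'e', 'f', 'n' }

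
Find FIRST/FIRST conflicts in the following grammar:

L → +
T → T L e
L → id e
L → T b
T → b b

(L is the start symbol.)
Yes. T → T L e / T → b b on { 'b' }

A FIRST/FIRST conflict occurs when two productions N → α and N → β for the same non-terminal have FIRST(α) ∩ FIRST(β) ≠ ∅ (with ε ∈ FIRST of a nullable right-hand side, so two nullable alternatives also conflict).

FIRST sets of the non-terminals at (or reachable through a nullable prefix from) the front of some alternative:
  FIRST(T) = { 'b' }

Productions for L:
  L → +: FIRST = { '+' }
  L → id e: FIRST = { 'id' }
  L → T b: FIRST = { 'b' }
Productions for T:
  T → T L e: FIRST = { 'b' }
  T → b b: FIRST = { 'b' }

Conflict for T: T → T L e and T → b b
  Overlap: { 'b' }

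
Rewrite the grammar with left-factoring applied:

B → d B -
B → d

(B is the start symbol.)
B → d B'
B' → B -
B' → ε

Left-factoring transforms A → αβ₁ | αβ₂ into A → αA' and A' → β₁ | β₂
(α is the longest common prefix among the alternatives). Repeat until
no nonterminal has two alternatives with a common prefix.

Round 1: B has alternatives sharing prefix 'd'. Introduce B': B → d B'
  Add: B' → B -
  Add: B' → ε

No remaining common prefixes — done.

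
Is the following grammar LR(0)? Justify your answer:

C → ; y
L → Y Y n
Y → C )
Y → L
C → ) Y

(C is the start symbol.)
No. Shift-reduce conflict between [C → ) Y .] and [C → . ) Y]

Augment with C' → C and build the canonical LR(0) collection (I0 = CLOSURE({[C' → . C]}), then GOTO on every symbol after a dot until no new states appear). It has 11 states:
  I0: { [C → . ) Y], [C → . ; y], [C' → . C] }  — shift
  I1: { [C → ) . Y], [C → . ) Y], [C → . ; y], [L → . Y Y n], [Y → . C )], [Y → . L] }  — shift
  I2: { [C → ; . y] }  — shift
  I3: { [C' → C .] }  — accept
  I4: { [C → ; y .] }  — reduce
  I5: { [Y → C . )] }  — shift
  I6: { [Y → L .] }  — reduce
  I7: { [C → ) Y .], [C → . ) Y], [C → . ; y], [L → . Y Y n], [L → Y . Y n], [Y → . C )], [Y → . L] }  — shift, reduce
  I8: { [C → . ) Y], [C → . ; y], [L → . Y Y n], [L → Y . Y n], [L → Y Y . n], [Y → . C )], [Y → . L] }  — shift
  I9: { [L → Y Y n .] }  — reduce
  I10: { [Y → C ) .] }  — reduce

Conflict in state I7:
  Shift-reduce conflict between [C → ) Y .] and [C → . ) Y]
So the grammar is NOT LR(0).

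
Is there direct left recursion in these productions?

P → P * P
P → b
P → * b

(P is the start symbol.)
Direct left recursion occurs when N → N α for some non-terminal N (the right-hand side begins with the left-hand side itself).

P → P * P: LEFT RECURSIVE (starts with P)
P → b: starts with b
P → * b: starts with '*'

The grammar has direct left recursion on: P.

Answer: Yes, P is left-recursive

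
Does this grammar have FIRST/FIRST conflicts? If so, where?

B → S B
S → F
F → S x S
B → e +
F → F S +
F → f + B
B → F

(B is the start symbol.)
A FIRST/FIRST conflict occurs when two productions N → α and N → β for the same non-terminal have FIRST(α) ∩ FIRST(β) ≠ ∅ (with ε ∈ FIRST of a nullable right-hand side, so two nullable alternatives also conflict).

FIRST sets of the non-terminals at (or reachable through a nullable prefix from) the front of some alternative:
  FIRST(S) = { 'f' }
  FIRST(F) = { 'f' }

Productions for B:
  B → S B: FIRST = { 'f' }
  B → e +: FIRST = { 'e' }
  B → F: FIRST = { 'f' }
Productions for F:
  F → S x S: FIRST = { 'f' }
  F → F S +: FIRST = { 'f' }
  F → f + B: FIRST = { 'f' }
S has only one production, so no FIRST/FIRST conflict is possible there.

Conflict for B: B → S B and B → F
  Overlap: { 'f' }
Conflict for F: F → S x S and F → F S +
  Overlap: { 'f' }
Conflict for F: F → S x S and F → f + B
  Overlap: { 'f' }
Conflict for F: F → F S + and F → f + B
  Overlap: { 'f' }

Answer: Yes. B → S B / B → F on { 'f' }; F → S x S / F → F S '+' on { 'f' }; F → S x S / F → f '+' B on { 'f' }; F → F S '+' / F → f '+' B on { 'f' }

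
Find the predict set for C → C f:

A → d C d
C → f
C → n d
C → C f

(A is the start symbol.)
{ 'f', 'n' }

PREDICT(C → C f) = (FIRST(RHS) \ {ε}) ∪ (FOLLOW(C) if ε ∈ FIRST(RHS), i.e. RHS ⇒* ε)
FIRST(C) = { 'f', 'n' }
FIRST(C f) = { 'f', 'n' }
ε ∉ FIRST(C f), so FOLLOW(C) is not added.
PREDICT(C → C f) = { 'f', 'n' }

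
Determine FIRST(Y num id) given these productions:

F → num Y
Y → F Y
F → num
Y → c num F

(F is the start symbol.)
{ 'c', 'num' }

FIRST sets of the non-terminals involved (from the grammar, by fixed-point iteration):
  FIRST(Y) = { 'c', 'num' }

To compute FIRST(Y num id), process the symbols left to right:
Symbol Y is a non-terminal. Add FIRST(Y) \ {ε} = { 'c', 'num' }
Y is not nullable (ε ∉ FIRST(Y)), so stop here.
FIRST(Y num id) = { 'c', 'num' }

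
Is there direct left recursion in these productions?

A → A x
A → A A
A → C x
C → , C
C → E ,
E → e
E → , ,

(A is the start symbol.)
Direct left recursion occurs when N → N α for some non-terminal N (the right-hand side begins with the left-hand side itself).

A → A x: LEFT RECURSIVE (starts with A)
A → A A: LEFT RECURSIVE (starts with A)
A → C x: starts with C
C → , C: starts with ','
C → E ,: starts with E
E → e: starts with e
E → , ,: starts with ','

The grammar has direct left recursion on: A.

Answer: Yes, A is left-recursive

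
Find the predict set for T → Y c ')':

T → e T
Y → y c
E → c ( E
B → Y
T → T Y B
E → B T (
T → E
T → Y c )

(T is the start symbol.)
PREDICT(T → Y c ')') = (FIRST(RHS) \ {ε}) ∪ (FOLLOW(T) if ε ∈ FIRST(RHS), i.e. RHS ⇒* ε)
FIRST(Y) = { 'y' }
FIRST(Y c ')') = { 'y' }
ε ∉ FIRST(Y c ')'), so FOLLOW(T) is not added.
PREDICT(T → Y c ')') = { 'y' }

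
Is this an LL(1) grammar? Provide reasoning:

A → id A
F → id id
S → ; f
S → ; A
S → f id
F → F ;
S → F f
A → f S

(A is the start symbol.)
Relevant sets:
  FIRST(F) = { 'id' }

For A:
  PREDICT(A → id A) = { 'id' }
  PREDICT(A → f S) = { 'f' }
For F:
  PREDICT(F → id id) = { 'id' }
  PREDICT(F → F ';') = { 'id' }
For S:
  PREDICT(S → ';' f) = { ';' }
  PREDICT(S → ';' A) = { ';' }
  PREDICT(S → f id) = { 'f' }
  PREDICT(S → F f) = { 'id' }

Conflict found: Predict set conflict for F: { 'id' }
The grammar is NOT LL(1).

Answer: No. Predict set conflict for F: { 'id' }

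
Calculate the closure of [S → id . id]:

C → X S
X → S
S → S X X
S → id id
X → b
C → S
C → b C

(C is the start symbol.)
To compute CLOSURE, for each item [A → α.Bβ] where B is a non-terminal, add [B → .γ] for all productions B → γ; repeat for the newly added items until nothing changes.

Start with: [S → id . id]
The dot precedes the terminal id, so nothing is added.

CLOSURE = { [S → id . id] }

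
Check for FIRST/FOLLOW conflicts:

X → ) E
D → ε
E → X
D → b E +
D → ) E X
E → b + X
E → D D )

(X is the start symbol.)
Yes. D → b E '+' with FOLLOW(D) on { 'b' }; D → ')' E X with FOLLOW(D) on { ')' }

Nullable non-terminals: D.

D: nullable alternative(s) D → ε; FOLLOW(D) = { ')', 'b' }
  D → ε: FIRST \ {ε} = { } — this is the only nullable alternative, skip
  D → b E +: FIRST \ {ε} = { 'b' } — overlaps FOLLOW(D) on { 'b' }: CONFLICT
  D → ) E X: FIRST \ {ε} = { ')' } — overlaps FOLLOW(D) on { ')' }: CONFLICT

E, X have no nullable alternative, so no FIRST/FOLLOW check is needed there.

So the grammar has 2 FIRST/FOLLOW conflicts (marked CONFLICT above).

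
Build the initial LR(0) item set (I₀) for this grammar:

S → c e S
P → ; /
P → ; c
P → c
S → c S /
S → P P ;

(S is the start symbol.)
First, augment the grammar with S' → S
I₀ = CLOSURE({ [S' → . S] }):
  [S' → . S] has the dot before S: add [S → . c e S], [S → . c S /], [S → . P P ;]
  [S → . P P ;] has the dot before P: add [P → . ; /], [P → . ; c], [P → . c]
No further items can be added.

I₀ = { [P → . ; /], [P → . ; c], [P → . c], [S → . P P ;], [S → . c S /], [S → . c e S], [S' → . S] }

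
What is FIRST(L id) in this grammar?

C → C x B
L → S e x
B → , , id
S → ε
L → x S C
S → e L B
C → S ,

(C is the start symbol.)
FIRST sets of the non-terminals involved (from the grammar, by fixed-point iteration):
  FIRST(L) = { 'e', 'x' }

To compute FIRST(L id), process the symbols left to right:
Symbol L is a non-terminal. Add FIRST(L) \ {ε} = { 'e', 'x' }
L is not nullable (ε ∉ FIRST(L)), so stop here.
FIRST(L id) = { 'e', 'x' }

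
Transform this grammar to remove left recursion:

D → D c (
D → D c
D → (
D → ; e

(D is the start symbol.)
D is directly left-recursive. The standard transformation for
  A → A α₁ | ... | A α_m | β₁ | ... | β_n
is
  A  → β₁ A' | ... | β_n A'
  A' → α₁ A' | ... | α_m A' | ε

D → ( becomes D → ( D'
D → ; e becomes D → ; e D'
D → D c ( becomes D' → c ( D'
D → D c becomes D' → c D'
Add D' → ε

Resulting grammar:
D → ( D'
D → ; e D'
D' → c ( D'
D' → c D'
D' → ε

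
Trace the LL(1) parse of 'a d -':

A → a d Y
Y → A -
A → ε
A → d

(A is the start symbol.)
LL(1) parsing maintains a stack (initially the start symbol over $) and the input. At each step: if the stack top is a terminal, match it against the current input token; if it is a non-terminal N, replace it with the RHS of M[N, lookahead] (the unique production whose predict set contains the lookahead).

Stack is shown with the top on the left.

Stack    Input    Action
------------------------
A $      a d - $  output A → a d Y
a d Y $  a d - $  match 'a'
d Y $    d - $    match 'd'
Y $      - $      output Y → A -
A - $    - $      output A → ε
- $      - $      match '-'
$        $        accept

The string is accepted.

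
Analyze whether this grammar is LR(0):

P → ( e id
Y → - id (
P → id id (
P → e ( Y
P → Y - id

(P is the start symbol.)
Augment with P' → P and build the canonical LR(0) collection (I0 = CLOSURE({[P' → . P]}), then GOTO on every symbol after a dot until no new states appear). It has 17 states:
  I0: { [P → . ( e id], [P → . Y - id], [P → . e ( Y], [P → . id id (], [P' → . P], [Y → . - id (] }  — shift
  I1: { [P → ( . e id] }  — shift
  I2: { [Y → - . id (] }  — shift
  I3: { [P' → P .] }  — accept
  I4: { [P → Y . - id] }  — shift
  I5: { [P → e . ( Y] }  — shift
  I6: { [P → id . id (] }  — shift
  I7: { [P → id id . (] }  — shift
  I8: { [P → id id ( .] }  — reduce
  I9: { [P → e ( . Y], [Y → . - id (] }  — shift
  I10: { [P → e ( Y .] }  — reduce
  I11: { [P → Y - . id] }  — shift
  I12: { [P → Y - id .] }  — reduce
  I13: { [Y → - id . (] }  — shift
  I14: { [Y → - id ( .] }  — reduce
  I15: { [P → ( e . id] }  — shift
  I16: { [P → ( e id .] }  — reduce

Every state is either a pure shift/goto state or contains exactly one complete item and nothing to shift — no conflicts. The grammar is LR(0).

Answer: Yes, the grammar is LR(0)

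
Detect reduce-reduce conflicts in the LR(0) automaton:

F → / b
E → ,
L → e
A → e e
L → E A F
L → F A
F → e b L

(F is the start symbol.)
Augment with F' → F and build the canonical LR(0) collection (I0 = CLOSURE({[F' → . F]}), then GOTO on every symbol after a dot until no new states appear). It has 16 states:
  I0: { [F → . / b], [F → . e b L], [F' → . F] }  — shift
  I1: { [F → / . b] }  — shift
  I2: { [F' → F .] }  — accept
  I3: { [F → e . b L] }  — shift
  I4: { [E → . ,], [F → . / b], [F → . e b L], [F → e b . L], [L → . E A F], [L → . F A], [L → . e] }  — shift
  I5: { [E → , .] }  — reduce
  I6: { [A → . e e], [L → E . A F] }  — shift
  I7: { [A → . e e], [L → F . A] }  — shift
  I8: { [F → e b L .] }  — reduce
  I9: { [F → e . b L], [L → e .] }  — shift, reduce
  I10: { [L → F A .] }  — reduce
  I11: { [A → e . e] }  — shift
  I12: { [A → e e .] }  — reduce
  I13: { [F → . / b], [F → . e b L], [L → E A . F] }  — shift
  I14: { [L → E A F .] }  — reduce
  I15: { [F → / b .] }  — reduce

No state contains more than one complete item.

Answer: No reduce-reduce conflicts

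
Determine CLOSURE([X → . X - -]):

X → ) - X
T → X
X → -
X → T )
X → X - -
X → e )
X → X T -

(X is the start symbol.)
{ [T → . X], [X → . ) - X], [X → . -], [X → . T )], [X → . X - -], [X → . X T -], [X → . e )] }

To compute CLOSURE, for each item [A → α.Bβ] where B is a non-terminal, add [B → .γ] for all productions B → γ; repeat for the newly added items until nothing changes.

Start with: [X → . X - -]
  [X → . X - -] has the dot before X: add [X → . ) - X], [X → . -], [X → . T )], [X → . e )], [X → . X T -]
  [X → . T )] has the dot before T: add [T → . X]
No further items can be added.

CLOSURE = { [T → . X], [X → . ) - X], [X → . -], [X → . T )], [X → . X - -], [X → . X T -], [X → . e )] }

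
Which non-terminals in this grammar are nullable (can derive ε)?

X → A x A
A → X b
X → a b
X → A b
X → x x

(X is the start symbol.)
A non-terminal is nullable if it can derive ε (the empty string): either it has an ε-production, or it has a production whose right-hand side consists entirely of nullable non-terminals.

There are no ε-productions, so no non-terminal can derive ε.
No non-terminals are nullable.

Answer: None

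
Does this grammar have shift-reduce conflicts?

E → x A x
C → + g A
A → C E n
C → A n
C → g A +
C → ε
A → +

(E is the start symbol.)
Yes — I2: [C → .] vs [A → . +]; I3: [A → + .] vs [C → + . g A]; I6: [C → .] vs [A → . +]; I13: [C → .] vs [A → . +]; I14: [C → + g A .] vs [C → A . n]

A shift-reduce conflict occurs when an LR(0) state has both:
  - a complete (reduce) item [A → α .] (dot at the end), and
  - a shift item [B → β . c γ] (dot before a terminal).

Augment with E' → E and build the canonical LR(0) collection (I0 = CLOSURE({[E' → . E]}), then GOTO on every symbol after a dot until no new states appear). It has 15 states:
  I0: { [E → . x A x], [E' → . E] }  — shift
  I1: { [E' → E .] }  — accept
  I2: { [A → . +], [A → . C E n], [C → . + g A], [C → . A n], [C → . g A +], [C → .], [E → x . A x] }  — shift, reduce
  I3: { [A → + .], [C → + . g A] }  — shift, reduce
  I4: { [C → A . n], [E → x A . x] }  — shift
  I5: { [A → C . E n], [E → . x A x] }  — shift
  I6: { [A → . +], [A → . C E n], [C → . + g A], [C → . A n], [C → . g A +], [C → .], [C → g . A +] }  — shift, reduce
  I7: { [C → A . n], [C → g A . +] }  — shift
  I8: { [C → g A + .] }  — reduce
  I9: { [C → A n .] }  — reduce
  I10: { [A → C E . n] }  — shift
  I11: { [A → C E n .] }  — reduce
  I12: { [E → x A x .] }  — reduce
  I13: { [A → . +], [A → . C E n], [C → + g . A], [C → . + g A], [C → . A n], [C → . g A +], [C → .] }  — shift, reduce
  I14: { [C → + g A .], [C → A . n] }  — shift, reduce

I2 contains reduce item [C → .] and shift items [A → . +], [C → . + g A], [C → . g A +] — shift-reduce conflict.
I3 contains reduce item [A → + .] and shift item [C → + . g A] — shift-reduce conflict.
I6 contains reduce item [C → .] and shift items [A → . +], [C → . + g A], [C → . g A +] — shift-reduce conflict.
I13 contains reduce item [C → .] and shift items [A → . +], [C → . + g A], [C → . g A +] — shift-reduce conflict.
I14 contains reduce item [C → + g A .] and shift item [C → A . n] — shift-reduce conflict.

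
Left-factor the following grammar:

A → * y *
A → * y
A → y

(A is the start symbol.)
Left-factoring transforms A → αβ₁ | αβ₂ into A → αA' and A' → β₁ | β₂
(α is the longest common prefix among the alternatives). Repeat until
no nonterminal has two alternatives with a common prefix.

Round 1: A has alternatives sharing prefix '* y'. Introduce A': A → * y A'
  Add: A' → *
  Add: A' → ε

No remaining common prefixes — done.

Resulting grammar:
A → * y A'
A' → *
A' → ε
A → y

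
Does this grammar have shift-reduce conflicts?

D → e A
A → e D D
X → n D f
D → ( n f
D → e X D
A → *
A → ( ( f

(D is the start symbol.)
Augment with D' → D and build the canonical LR(0) collection (I0 = CLOSURE({[D' → . D]}), then GOTO on every symbol after a dot until no new states appear). It has 19 states:
  I0: { [D → . ( n f], [D → . e A], [D → . e X D], [D' → . D] }  — shift
  I1: { [D → ( . n f] }  — shift
  I2: { [D' → D .] }  — accept
  I3: { [A → . ( ( f], [A → . *], [A → . e D D], [D → e . A], [D → e . X D], [X → . n D f] }  — shift
  I4: { [A → ( . ( f] }  — shift
  I5: { [A → * .] }  — reduce
  I6: { [D → e A .] }  — reduce
  I7: { [D → . ( n f], [D → . e A], [D → . e X D], [D → e X . D] }  — shift
  I8: { [A → e . D D], [D → . ( n f], [D → . e A], [D → . e X D] }  — shift
  I9: { [D → . ( n f], [D → . e A], [D → . e X D], [X → n . D f] }  — shift
  I10: { [X → n D . f] }  — shift
  I11: { [X → n D f .] }  — reduce
  I12: { [A → e D . D], [D → . ( n f], [D → . e A], [D → . e X D] }  — shift
  I13: { [A → e D D .] }  — reduce
  I14: { [D → e X D .] }  — reduce
  I15: { [A → ( ( . f] }  — shift
  I16: { [A → ( ( f .] }  — reduce
  I17: { [D → ( n . f] }  — shift
  I18: { [D → ( n f .] }  — reduce

No state contains both a complete item and a shift item.

Answer: No shift-reduce conflicts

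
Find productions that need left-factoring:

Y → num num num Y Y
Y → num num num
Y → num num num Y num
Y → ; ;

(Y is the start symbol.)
Left-factoring is needed when two productions for the same non-terminal
share a common prefix on the right-hand side.

Productions for Y:
  Y → num num num Y Y
  Y → num num num
  Y → num num num Y num
  Y → ; ;

Found common prefix 'num num num' in productions for Y

Answer: Yes, Y has productions with common prefix 'num num num'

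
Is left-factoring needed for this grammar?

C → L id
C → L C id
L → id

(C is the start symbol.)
Yes, C has productions with common prefix 'L'

Left-factoring is needed when two productions for the same non-terminal
share a common prefix on the right-hand side.

Productions for C:
  C → L id
  C → L C id

Found common prefix 'L' in productions for C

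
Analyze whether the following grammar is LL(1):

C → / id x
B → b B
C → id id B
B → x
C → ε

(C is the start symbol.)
Yes, the grammar is LL(1).

A grammar is LL(1) if for each non-terminal N with multiple productions, the predict sets of those productions are pairwise disjoint, where PREDICT(N → α) = (FIRST(α) \ {ε}) ∪ (FOLLOW(N) if α ⇒* ε).

Relevant sets:
  FOLLOW(C) = { $ }

For C:
  PREDICT(C → '/' id x) = { '/' }
  PREDICT(C → id id B) = { 'id' }
  PREDICT(C → ε) = { $ }
For B:
  PREDICT(B → b B) = { 'b' }
  PREDICT(B → x) = { 'x' }

All predict sets are disjoint. The grammar IS LL(1).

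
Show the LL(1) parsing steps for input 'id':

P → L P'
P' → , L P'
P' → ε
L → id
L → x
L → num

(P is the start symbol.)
Stack is shown with the top on the left.

Stack    Input  Action
----------------------
P $      id $   output P → L P'
L P' $   id $   output L → id
id P' $  id $   match 'id'
P' $     $      output P' → ε
$        $      accept

The string is accepted.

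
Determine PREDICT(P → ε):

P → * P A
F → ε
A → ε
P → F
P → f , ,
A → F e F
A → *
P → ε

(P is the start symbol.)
{ $, '*', 'e' }

PREDICT(P → ε) = (FIRST(RHS) \ {ε}) ∪ (FOLLOW(P) if ε ∈ FIRST(RHS), i.e. RHS ⇒* ε)
The right-hand side is ε (FIRST(ε) = { ε }), so the predict set is FOLLOW(P) = { $, '*', 'e' }
PREDICT(P → ε) = { $, '*', 'e' }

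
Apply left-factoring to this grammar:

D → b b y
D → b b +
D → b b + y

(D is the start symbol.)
D → b b D'
D' → y
D' → + D''
D'' → ε
D'' → y

Left-factoring transforms A → αβ₁ | αβ₂ into A → αA' and A' → β₁ | β₂
(α is the longest common prefix among the alternatives). Repeat until
no nonterminal has two alternatives with a common prefix.

Round 1: D has alternatives sharing prefix 'b b'. Introduce D': D → b b D'
  Add: D' → y
  Add: D' → +
  Add: D' → + y

Round 2: D' has alternatives sharing prefix '+'. Introduce D'': D' → + D''
  Add: D'' → ε
  Add: D'' → y

No remaining common prefixes — done.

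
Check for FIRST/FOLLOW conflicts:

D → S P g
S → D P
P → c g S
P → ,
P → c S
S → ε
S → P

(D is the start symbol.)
Yes. S → D P with FOLLOW(S) on { ',', 'c' }; S → P with FOLLOW(S) on { ',', 'c' }

A FIRST/FOLLOW conflict occurs when a non-terminal N has a nullable alternative N → β (β ⇒* ε) and another alternative N → α with FIRST(α) ∩ FOLLOW(N) ≠ ∅: on such a lookahead the parser cannot decide between expanding α and letting N vanish via β.

Nullable non-terminals: S.
FIRST sets used below: FIRST(D) = { ',', 'c' }, FIRST(P) = { ',', 'c' }

S: nullable alternative(s) S → ε; FOLLOW(S) = { ',', 'c', 'g' }
  S → D P: FIRST \ {ε} = { ',', 'c' } — overlaps FOLLOW(S) on { ',', 'c' }: CONFLICT
  S → ε: FIRST \ {ε} = { } — this is the only nullable alternative, skip
  S → P: FIRST \ {ε} = { ',', 'c' } — overlaps FOLLOW(S) on { ',', 'c' }: CONFLICT

D, P have no nullable alternative, so no FIRST/FOLLOW check is needed there.

So the grammar has 2 FIRST/FOLLOW conflicts (marked CONFLICT above).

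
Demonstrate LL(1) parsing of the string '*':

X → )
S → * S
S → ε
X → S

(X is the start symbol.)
Stack is shown with the top on the left.

Stack  Input  Action
--------------------
X $    * $    output X → S
S $    * $    output S → * S
* S $  * $    match '*'
S $    $      output S → ε
$      $      accept

The string is accepted.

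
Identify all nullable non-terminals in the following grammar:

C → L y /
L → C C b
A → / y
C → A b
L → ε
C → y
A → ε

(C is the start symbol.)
A non-terminal is nullable if it can derive ε (the empty string): either it has an ε-production, or it has a production whose right-hand side consists entirely of nullable non-terminals.

ε-productions: L → ε, A → ε
So L, A are immediately nullable.
No further non-terminal can be added: every production for the remaining non-terminals contains a terminal or a non-nullable non-terminal.
Nullable = { 'A', 'L' }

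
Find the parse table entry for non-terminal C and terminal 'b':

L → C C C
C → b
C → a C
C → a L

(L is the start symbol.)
To find M[C, 'b'], we find productions for C where 'b' is in the predict set (PREDICT(N → α) = (FIRST(α) \ {ε}) ∪ (FOLLOW(N) if α ⇒* ε)).

C → b: PREDICT = { 'b' }
  'b' is in predict set, so this production goes in M[C, 'b']
C → a C: PREDICT = { 'a' }
C → a L: PREDICT = { 'a' }

M[C, 'b'] = C → b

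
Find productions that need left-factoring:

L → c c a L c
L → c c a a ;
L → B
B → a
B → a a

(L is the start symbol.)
Left-factoring is needed when two productions for the same non-terminal
share a common prefix on the right-hand side.

Productions for L:
  L → c c a L c
  L → c c a a ;
  L → B
Productions for B:
  B → a
  B → a a

Found common prefix 'c c a' in productions for L
Found common prefix 'a' in productions for B

Answer: Yes, L has productions with common prefix 'c c a'; B has productions with common prefix 'a'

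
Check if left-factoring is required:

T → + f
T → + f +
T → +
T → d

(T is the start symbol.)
Yes, T has productions with common prefix '+'

Left-factoring is needed when two productions for the same non-terminal
share a common prefix on the right-hand side.

Productions for T:
  T → + f
  T → + f +
  T → +
  T → d

Found common prefix '+' in productions for T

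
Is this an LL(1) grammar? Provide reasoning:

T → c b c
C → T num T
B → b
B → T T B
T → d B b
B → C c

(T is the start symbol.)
No. Predict set conflict for B: { 'c', 'd' }

Relevant sets:
  FIRST(T) = { 'c', 'd' }
  FIRST(C) = { 'c', 'd' }

For T:
  PREDICT(T → c b c) = { 'c' }
  PREDICT(T → d B b) = { 'd' }
For B:
  PREDICT(B → b) = { 'b' }
  PREDICT(B → T T B) = { 'c', 'd' }
  PREDICT(B → C c) = { 'c', 'd' }
C has a single production, so nothing to check there.

Conflict found: Predict set conflict for B: { 'c', 'd' }
The grammar is NOT LL(1).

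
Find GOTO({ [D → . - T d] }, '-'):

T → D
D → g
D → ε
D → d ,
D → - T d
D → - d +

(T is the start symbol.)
GOTO(I, '-') = CLOSURE({ [A → αX.β] : [A → α.Xβ] ∈ I, X = '-' })

Items with dot before '-', with the dot advanced:
  [D → . - T d] → [D → - . T d]
Closure of the advanced items:
  [D → - . T d] has the dot before T: add [T → . D]
  [T → . D] has the dot before D: add [D → . g], [D → .], [D → . d ,], [D → . - T d], [D → . - d +]

GOTO = { [D → - . T d], [D → . - T d], [D → . - d +], [D → . d ,], [D → . g], [D → .], [T → . D] }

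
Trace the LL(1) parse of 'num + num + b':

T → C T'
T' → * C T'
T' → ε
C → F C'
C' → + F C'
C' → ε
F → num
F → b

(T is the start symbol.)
LL(1) parsing maintains a stack (initially the start symbol over $) and the input. At each step: if the stack top is a terminal, match it against the current input token; if it is a non-terminal N, replace it with the RHS of M[N, lookahead] (the unique production whose predict set contains the lookahead).

Stack is shown with the top on the left.

Stack        Input            Action
------------------------------------
T $          num + num + b $  output T → C T'
C T' $       num + num + b $  output C → F C'
F C' T' $    num + num + b $  output F → num
num C' T' $  num + num + b $  match 'num'
C' T' $      + num + b $      output C' → + F C'
+ F C' T' $  + num + b $      match '+'
F C' T' $    num + b $        output F → num
num C' T' $  num + b $        match 'num'
C' T' $      + b $            output C' → + F C'
+ F C' T' $  + b $            match '+'
F C' T' $    b $              output F → b
b C' T' $    b $              match 'b'
C' T' $      $                output C' → ε
T' $         $                output T' → ε
$            $                accept

The string is accepted.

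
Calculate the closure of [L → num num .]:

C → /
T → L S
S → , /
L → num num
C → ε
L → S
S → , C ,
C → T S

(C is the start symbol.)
{ [L → num num .] }

To compute CLOSURE, for each item [A → α.Bβ] where B is a non-terminal, add [B → .γ] for all productions B → γ; repeat for the newly added items until nothing changes.

Start with: [L → num num .]
The dot is at the end, so nothing is added.

CLOSURE = { [L → num num .] }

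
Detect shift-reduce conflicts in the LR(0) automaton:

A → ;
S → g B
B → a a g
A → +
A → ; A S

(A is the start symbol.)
A shift-reduce conflict occurs when an LR(0) state has both:
  - a complete (reduce) item [A → α .] (dot at the end), and
  - a shift item [B → β . c γ] (dot before a terminal).

Augment with A' → A and build the canonical LR(0) collection (I0 = CLOSURE({[A' → . A]}), then GOTO on every symbol after a dot until no new states appear). It has 11 states:
  I0: { [A → . +], [A → . ; A S], [A → . ;], [A' → . A] }  — shift
  I1: { [A → + .] }  — reduce
  I2: { [A → . +], [A → . ; A S], [A → . ;], [A → ; . A S], [A → ; .] }  — shift, reduce
  I3: { [A' → A .] }  — accept
  I4: { [A → ; A . S], [S → . g B] }  — shift
  I5: { [A → ; A S .] }  — reduce
  I6: { [B → . a a g], [S → g . B] }  — shift
  I7: { [S → g B .] }  — reduce
  I8: { [B → a . a g] }  — shift
  I9: { [B → a a . g] }  — shift
  I10: { [B → a a g .] }  — reduce

I2 contains reduce item [A → ; .] and shift items [A → . +], [A → . ;], [A → . ; A S] — shift-reduce conflict.

Answer: Yes — I2: [A → ; .] vs [A → . +]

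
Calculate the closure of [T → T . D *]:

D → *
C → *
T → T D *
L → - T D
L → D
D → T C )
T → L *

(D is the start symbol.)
{ [D → . *], [D → . T C )], [L → . - T D], [L → . D], [T → . L *], [T → . T D *], [T → T . D *] }

Start with: [T → T . D *]
  [T → T . D *] has the dot before D: add [D → . *], [D → . T C )]
  [D → . T C )] has the dot before T: add [T → . T D *], [T → . L *]
  [T → . L *] has the dot before L: add [L → . - T D], [L → . D]
No further items can be added.

CLOSURE = { [D → . *], [D → . T C )], [L → . - T D], [L → . D], [T → . L *], [T → . T D *], [T → T . D *] }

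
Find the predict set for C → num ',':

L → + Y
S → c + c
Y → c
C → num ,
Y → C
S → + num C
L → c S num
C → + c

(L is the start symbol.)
PREDICT(C → num ',') = (FIRST(RHS) \ {ε}) ∪ (FOLLOW(C) if ε ∈ FIRST(RHS), i.e. RHS ⇒* ε)
FIRST(num ',') = { 'num' }
ε ∉ FIRST(num ','), so FOLLOW(C) is not added.
PREDICT(C → num ',') = { 'num' }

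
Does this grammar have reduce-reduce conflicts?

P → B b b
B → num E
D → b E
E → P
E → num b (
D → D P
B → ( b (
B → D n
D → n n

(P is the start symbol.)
No reduce-reduce conflicts

Augment with P' → P and build the canonical LR(0) collection (I0 = CLOSURE({[P' → . P]}), then GOTO on every symbol after a dot until no new states appear). It has 21 states:
  I0: { [B → . ( b (], [B → . D n], [B → . num E], [D → . D P], [D → . b E], [D → . n n], [P → . B b b], [P' → . P] }  — shift
  I1: { [B → ( . b (] }  — shift
  I2: { [P → B . b b] }  — shift
  I3: { [B → . ( b (], [B → . D n], [B → . num E], [B → D . n], [D → . D P], [D → . b E], [D → . n n], [D → D . P], [P → . B b b] }  — shift
  I4: { [P' → P .] }  — accept
  I5: { [B → . ( b (], [B → . D n], [B → . num E], [D → . D P], [D → . b E], [D → . n n], [D → b . E], [E → . P], [E → . num b (], [P → . B b b] }  — shift
  I6: { [D → n . n] }  — shift
  I7: { [B → . ( b (], [B → . D n], [B → . num E], [B → num . E], [D → . D P], [D → . b E], [D → . n n], [E → . P], [E → . num b (], [P → . B b b] }  — shift
  I8: { [B → num E .] }  — reduce
  I9: { [E → P .] }  — reduce
  I10: { [B → . ( b (], [B → . D n], [B → . num E], [B → num . E], [D → . D P], [D → . b E], [D → . n n], [E → . P], [E → . num b (], [E → num . b (], [P → . B b b] }  — shift
  I11: { [B → . ( b (], [B → . D n], [B → . num E], [D → . D P], [D → . b E], [D → . n n], [D → b . E], [E → . P], [E → . num b (], [E → num b . (], [P → . B b b] }  — shift
  I12: { [B → ( . b (], [E → num b ( .] }  — shift, reduce
  I13: { [D → b E .] }  — reduce
  I14: { [B → ( b . (] }  — shift
  I15: { [B → ( b ( .] }  — reduce
  I16: { [D → n n .] }  — reduce
  I17: { [D → D P .] }  — reduce
  I18: { [B → D n .], [D → n . n] }  — shift, reduce
  I19: { [P → B b . b] }  — shift
  I20: { [P → B b b .] }  — reduce

No state contains more than one complete item.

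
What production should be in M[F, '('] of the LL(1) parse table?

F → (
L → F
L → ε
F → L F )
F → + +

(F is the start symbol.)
To find M[F, '('], we find productions for F where '(' is in the predict set (PREDICT(N → α) = (FIRST(α) \ {ε}) ∪ (FOLLOW(N) if α ⇒* ε)).

Relevant sets:
  FIRST(L) = { '(', '+', ε }
  FIRST(F) = { '(', '+' }

F → (: PREDICT = { '(' }
  '(' is in predict set, so this production goes in M[F, '(']
F → L F ): PREDICT = { '(', '+' }
  '(' is in predict set, so this production goes in M[F, '(']
F → + +: PREDICT = { '+' }

M[F, '('] = F → (, F → L F )  (a multiply-defined cell — the grammar is not LL(1))

Answer: F → (, F → L F )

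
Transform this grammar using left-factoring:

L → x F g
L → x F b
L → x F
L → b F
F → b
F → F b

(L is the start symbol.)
Left-factoring transforms A → αβ₁ | αβ₂ into A → αA' and A' → β₁ | β₂
(α is the longest common prefix among the alternatives). Repeat until
no nonterminal has two alternatives with a common prefix.

Round 1: L has alternatives sharing prefix 'x F'. Introduce L': L → x F L'
  Add: L' → g
  Add: L' → b
  Add: L' → ε

No remaining common prefixes — done.

Resulting grammar:
L → x F L'
L' → g
L' → b
L' → ε
L → b F
F → b
F → F b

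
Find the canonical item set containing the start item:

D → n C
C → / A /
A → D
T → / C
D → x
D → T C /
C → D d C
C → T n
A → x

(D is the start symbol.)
First, augment the grammar with D' → D
I₀ = CLOSURE({ [D' → . D] }):
  [D' → . D] has the dot before D: add [D → . n C], [D → . x], [D → . T C /]
  [D → . T C /] has the dot before T: add [T → . / C]
No further items can be added.

I₀ = { [D → . T C /], [D → . n C], [D → . x], [D' → . D], [T → . / C] }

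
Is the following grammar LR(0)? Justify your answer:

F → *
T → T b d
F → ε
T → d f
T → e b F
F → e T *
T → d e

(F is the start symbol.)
A grammar is LR(0) if no state in the canonical LR(0) collection has:
  - both a shift item (dot before a terminal) and a complete item (shift-reduce conflict), or
  - two or more complete items (reduce-reduce conflict; the accept item [F' → F .] counts as a complete item here).

Augment with F' → F and build the canonical LR(0) collection (I0 = CLOSURE({[F' → . F]}), then GOTO on every symbol after a dot until no new states appear). It has 14 states:
  I0: { [F → . *], [F → . e T *], [F → .], [F' → . F] }  — shift, reduce
  I1: { [F → * .] }  — reduce
  I2: { [F' → F .] }  — accept
  I3: { [F → e . T *], [T → . T b d], [T → . d e], [T → . d f], [T → . e b F] }  — shift
  I4: { [F → e T . *], [T → T . b d] }  — shift
  I5: { [T → d . e], [T → d . f] }  — shift
  I6: { [T → e . b F] }  — shift
  I7: { [F → . *], [F → . e T *], [F → .], [T → e b . F] }  — shift, reduce
  I8: { [T → e b F .] }  — reduce
  I9: { [T → d e .] }  — reduce
  I10: { [T → d f .] }  — reduce
  I11: { [F → e T * .] }  — reduce
  I12: { [T → T b . d] }  — shift
  I13: { [T → T b d .] }  — reduce

Conflict in state I0:
  Shift-reduce conflict between [F → .] and [F → . *]
So the grammar is NOT LR(0).

Answer: No. Shift-reduce conflict between [F → .] and [F → . *]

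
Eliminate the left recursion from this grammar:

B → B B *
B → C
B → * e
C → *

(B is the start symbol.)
B is directly left-recursive. The standard transformation for
  A → A α₁ | ... | A α_m | β₁ | ... | β_n
is
  A  → β₁ A' | ... | β_n A'
  A' → α₁ A' | ... | α_m A' | ε

B → C becomes B → C B'
B → * e becomes B → * e B'
B → B B * becomes B' → B * B'
Add B' → ε

Productions for other non-terminals are unchanged:
  C → *

Resulting grammar:
B → C B'
B → * e B'
B' → B * B'
B' → ε
C → *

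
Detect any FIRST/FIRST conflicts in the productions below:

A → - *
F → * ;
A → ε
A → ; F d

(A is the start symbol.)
A FIRST/FIRST conflict occurs when two productions N → α and N → β for the same non-terminal have FIRST(α) ∩ FIRST(β) ≠ ∅ (with ε ∈ FIRST of a nullable right-hand side, so two nullable alternatives also conflict).

Productions for A:
  A → - *: FIRST = { '-' }
  A → ε: FIRST = { ε }
  A → ; F d: FIRST = { ';' }
F has only one production, so no FIRST/FIRST conflict is possible there.

All alternatives of each non-terminal have pairwise disjoint FIRST sets.

Answer: No FIRST/FIRST conflicts.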